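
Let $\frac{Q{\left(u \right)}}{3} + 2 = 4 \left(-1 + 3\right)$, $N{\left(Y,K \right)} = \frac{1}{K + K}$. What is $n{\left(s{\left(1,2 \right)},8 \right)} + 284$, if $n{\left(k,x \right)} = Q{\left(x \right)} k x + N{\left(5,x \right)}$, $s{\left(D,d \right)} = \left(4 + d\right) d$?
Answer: $\frac{32193}{16} \approx 2012.1$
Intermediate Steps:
$s{\left(D,d \right)} = d \left(4 + d\right)$
$N{\left(Y,K \right)} = \frac{1}{2 K}$
$Q{\left(u \right)} = 18$ ($Q{\left(u \right)} = -6 + 3 \cdot 4 \left(-1 + 3\right) = -6 + 3 \cdot 4 \cdot 2 = -6 + 3 \cdot 8 = -6 + 24 = 18$)
$n{\left(k,x \right)} = \frac{1}{2 x} + 18 k x$ ($n{\left(k,x \right)} = 18 k x + \frac{1}{2 x} = \frac{1}{2 x} + 18 k x$)
$n{\left(s{\left(1,2 \right)},8 \right)} + 284 = \left(\frac{1}{2 \cdot 8} + 18 \cdot 2 \left(4 + 2\right) 8\right) + 284 = \left(\frac{1}{2} \cdot \frac{1}{8} + 18 \cdot 2 \cdot 6 \cdot 8\right) + 284 = \left(\frac{1}{16} + 18 \cdot 12 \cdot 8\right) + 284 = \left(\frac{1}{16} + 1728\right) + 284 = \frac{27649}{16} + 284 = \frac{32193}{16}$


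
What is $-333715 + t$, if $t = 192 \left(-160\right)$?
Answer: $-364435$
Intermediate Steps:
$t = -30720$
$-333715 + t = -333715 - 30720 = -364435$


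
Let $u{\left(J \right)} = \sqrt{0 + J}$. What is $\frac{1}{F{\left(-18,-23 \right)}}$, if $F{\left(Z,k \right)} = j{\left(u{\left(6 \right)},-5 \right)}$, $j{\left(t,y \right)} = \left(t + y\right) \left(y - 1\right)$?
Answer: $\frac{5}{114} + \frac{\sqrt{6}}{114} \approx 0.065346$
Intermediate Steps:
$u{\left(J \right)} = \sqrt{J}$
$j{\left(t,y \right)} = \left(-1 + y\right) \left(t + y\right)$ ($j{\left(t,y \right)} = \left(t + y\right) \left(-1 + y\right) = \left(-1 + y\right) \left(t + y\right)$)
$F{\left(Z,k \right)} = 30 - 6 \sqrt{6}$ ($F{\left(Z,k \right)} = \left(-5\right)^{2} - \sqrt{6} - -5 + \sqrt{6} \left(-5\right) = 25 - \sqrt{6} + 5 - 5 \sqrt{6} = 30 - 6 \sqrt{6}$)
$\frac{1}{F{\left(-18,-23 \right)}} = \frac{1}{30 - 6 \sqrt{6}}$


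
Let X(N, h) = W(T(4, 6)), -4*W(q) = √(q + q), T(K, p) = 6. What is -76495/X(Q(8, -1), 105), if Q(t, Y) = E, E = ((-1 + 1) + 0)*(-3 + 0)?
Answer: 152990*√3/3 ≈ 88329.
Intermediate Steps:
E = 0 (E = (0 + 0)*(-3) = 0*(-3) = 0)
Q(t, Y) = 0
W(q) = -√2*√q/4 (W(q) = -√(q + q)/4 = -√2*√q/4)
X(N, h) = -√3/2 (X(N, h) = -√2*√6/4 = -√3/2)
-76495/X(Q(8, -1), 105) = -76495*(-2*√3/3) = -(-152990)*√3/3 = 152990*√3/3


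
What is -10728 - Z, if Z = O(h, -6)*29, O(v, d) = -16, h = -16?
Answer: -10264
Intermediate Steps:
Z = -464 (Z = -16*29 = -464)
-10728 - Z = -10728 - 1*(-464) = -10728 + 464 = -10264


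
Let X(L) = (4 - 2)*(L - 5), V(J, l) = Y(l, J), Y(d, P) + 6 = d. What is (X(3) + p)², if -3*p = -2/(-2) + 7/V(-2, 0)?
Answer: 5041/324 ≈ 15.559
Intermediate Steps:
Y(d, P) = -6 + d
V(J, l) = -6 + l
X(L) = -10 + 2*L (X(L) = 2*(-5 + L) = -10 + 2*L)
p = 1/18 (p = -(-2/(-2) + 7/(-6 + 0))/3 = -(-2*(-½) + 7/(-6))/3 = -(1 + 7*(-⅙))/3 = -(1 - 7/6)/3 = -⅓*(-⅙) = 1/18 ≈ 0.055556)
(X(3) + p)² = ((-10 + 2*3) + 1/18)² = ((-10 + 6) + 1/18)² = (-4 + 1/18)² = (-71/18)² = 5041/324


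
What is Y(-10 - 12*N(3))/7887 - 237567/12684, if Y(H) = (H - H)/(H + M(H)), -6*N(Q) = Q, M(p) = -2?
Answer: -79189/4228 ≈ -18.730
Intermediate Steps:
N(Q) = -Q/6
Y(H) = 0 (Y(H) = (H - H)/(H - 2) = 0/(-2 + H) = 0)
Y(-10 - 12*N(3))/7887 - 237567/12684 = 0/7887 - 237567/12684 = 0*(1/7887) - 237567*1/12684 = 0 - 79189/4228 = -79189/4228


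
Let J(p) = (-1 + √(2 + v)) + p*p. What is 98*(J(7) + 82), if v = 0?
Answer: 12740 + 98*√2 ≈ 12879.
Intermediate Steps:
J(p) = -1 + √2 + p² (J(p) = (-1 + √(2 + 0)) + p*p = (-1 + √2) + p² = -1 + √2 + p²)
98*(J(7) + 82) = 98*((-1 + √2 + 7²) + 82) = 98*((-1 + √2 + 49) + 82) = 98*((48 + √2) + 82) = 98*(130 + √2) = 12740 + 98*√2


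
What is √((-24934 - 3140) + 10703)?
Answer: I*√17371 ≈ 131.8*I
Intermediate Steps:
√((-24934 - 3140) + 10703) = √(-28074 + 10703) = √(-17371) = I*√17371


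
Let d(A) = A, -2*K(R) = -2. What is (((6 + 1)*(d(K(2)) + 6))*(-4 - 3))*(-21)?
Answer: 7203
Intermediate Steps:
K(R) = 1 (K(R) = -½*(-2) = 1)
(((6 + 1)*(d(K(2)) + 6))*(-4 - 3))*(-21) = (((6 + 1)*(1 + 6))*(-4 - 3))*(-21) = ((7*7)*(-7))*(-21) = (49*(-7))*(-21) = -343*(-21) = 7203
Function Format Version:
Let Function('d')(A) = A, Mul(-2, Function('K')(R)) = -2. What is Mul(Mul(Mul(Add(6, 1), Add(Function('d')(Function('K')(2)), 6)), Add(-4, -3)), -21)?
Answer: 7203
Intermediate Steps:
Function('K')(R) = 1 (Function('K')(R) = Mul(Rational(-1, 2), -2) = 1)
Mul(Mul(Mul(Add(6, 1), Add(Function('d')(Function('K')(2)), 6)), Add(-4, -3)), -21) = Mul(Mul(Mul(Add(6, 1), Add(1, 6)), Add(-4, -3)), -21) = Mul(Mul(Mul(7, 7), -7), -21) = Mul(Mul(49, -7), -21) = Mul(-343, -21) = 7203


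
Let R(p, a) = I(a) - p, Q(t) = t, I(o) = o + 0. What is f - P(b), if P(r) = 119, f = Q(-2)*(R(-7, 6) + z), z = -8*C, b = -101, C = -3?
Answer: -193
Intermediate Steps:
I(o) = o
R(p, a) = a - p
z = 24 (z = -8*(-3) = 24)
f = -74 (f = -2*((6 - 1*(-7)) + 24) = -2*((6 + 7) + 24) = -2*(13 + 24) = -2*37 = -74)
f - P(b) = -74 - 1*119 = -74 - 119 = -193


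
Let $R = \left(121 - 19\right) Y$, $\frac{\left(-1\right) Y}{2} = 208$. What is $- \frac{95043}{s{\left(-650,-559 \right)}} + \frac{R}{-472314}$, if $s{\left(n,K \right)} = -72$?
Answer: $\frac{2494066367}{1889256} \approx 1320.1$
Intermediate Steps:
$Y = -416$ ($Y = \left(-2\right) 208 = -416$)
$R = -42432$ ($R = \left(121 - 19\right) \left(-416\right) = 102 \left(-416\right) = -42432$)
$- \frac{95043}{s{\left(-650,-559 \right)}} + \frac{R}{-472314} = - \frac{95043}{-72} - \frac{42432}{-472314} = \left(-95043\right) \left(- \frac{1}{72}\right) - - \frac{7072}{78719} = \frac{31681}{24} + \frac{7072}{78719} = \frac{2494066367}{1889256}$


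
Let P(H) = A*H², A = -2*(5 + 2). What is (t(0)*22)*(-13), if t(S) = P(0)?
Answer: 0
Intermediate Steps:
A = -14 (A = -2*7 = -14)
P(H) = -14*H²
t(S) = 0 (t(S) = -14*0² = -14*0 = 0)
(t(0)*22)*(-13) = (0*22)*(-13) = 0*(-13) = 0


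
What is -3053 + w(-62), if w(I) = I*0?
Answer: -3053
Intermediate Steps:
w(I) = 0
-3053 + w(-62) = -3053 + 0 = -3053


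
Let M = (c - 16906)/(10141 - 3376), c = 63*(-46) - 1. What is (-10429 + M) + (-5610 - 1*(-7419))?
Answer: -11666821/1353 ≈ -8622.9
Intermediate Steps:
c = -2899 (c = -2898 - 1 = -2899)
M = -3961/1353 (M = (-2899 - 16906)/(10141 - 3376) = -19805/6765 = -19805*1/6765 = -3961/1353 ≈ -2.9276)
(-10429 + M) + (-5610 - 1*(-7419)) = (-10429 - 3961/1353) + (-5610 - 1*(-7419)) = -14114398/1353 + (-5610 + 7419) = -14114398/1353 + 1809 = -11666821/1353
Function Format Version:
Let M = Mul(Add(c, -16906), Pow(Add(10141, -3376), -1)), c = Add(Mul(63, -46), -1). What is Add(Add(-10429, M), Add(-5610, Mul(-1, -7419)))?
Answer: Rational(-11666821, 1353) ≈ -8622.9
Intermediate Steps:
c = -2899 (c = Add(-2898, -1) = -2899)
M = Rational(-3961, 1353) (M = Mul(Add(-2899, -16906), Pow(Add(10141, -3376), -1)) = Mul(-19805, Pow(6765, -1)) = Mul(-19805, Rational(1, 6765)) = Rational(-3961, 1353) ≈ -2.9276)
Add(Add(-10429, M), Add(-5610, Mul(-1, -7419))) = Add(Add(-10429, Rational(-3961, 1353)), Add(-5610, Mul(-1, -7419))) = Add(Rational(-14114398, 1353), Add(-5610, 7419)) = Add(Rational(-14114398, 1353), 1809) = Rational(-11666821, 1353)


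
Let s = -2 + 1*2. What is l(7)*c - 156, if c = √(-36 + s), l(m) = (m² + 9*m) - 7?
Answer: -156 + 630*I ≈ -156.0 + 630.0*I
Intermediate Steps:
l(m) = -7 + m² + 9*m
s = 0 (s = -2 + 2 = 0)
c = 6*I (c = √(-36 + 0) = √(-36) = 6*I ≈ 6.0*I)
l(7)*c - 156 = (-7 + 7² + 9*7)*(6*I) - 156 = (-7 + 49 + 63)*(6*I) - 156 = 105*(6*I) - 156 = 630*I - 156 = -156 + 630*I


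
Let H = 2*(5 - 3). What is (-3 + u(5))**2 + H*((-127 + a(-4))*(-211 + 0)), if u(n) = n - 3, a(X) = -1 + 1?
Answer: 107189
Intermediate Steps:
H = 4 (H = 2*2 = 4)
a(X) = 0
u(n) = -3 + n
(-3 + u(5))**2 + H*((-127 + a(-4))*(-211 + 0)) = (-3 + (-3 + 5))**2 + 4*((-127 + 0)*(-211 + 0)) = (-3 + 2)**2 + 4*(-127*(-211)) = (-1)**2 + 4*26797 = 1 + 107188 = 107189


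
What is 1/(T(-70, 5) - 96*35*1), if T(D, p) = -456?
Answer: -1/3816 ≈ -0.00026205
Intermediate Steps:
1/(T(-70, 5) - 96*35*1) = 1/(-456 - 96*35*1) = 1/(-456 - 3360*1) = 1/(-456 - 3360) = 1/(-3816) = -1/3816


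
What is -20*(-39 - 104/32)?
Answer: 845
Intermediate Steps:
-20*(-39 - 104/32) = -20*(-39 - 104*1/32) = -20*(-39 - 13/4) = -20*(-169/4) = 845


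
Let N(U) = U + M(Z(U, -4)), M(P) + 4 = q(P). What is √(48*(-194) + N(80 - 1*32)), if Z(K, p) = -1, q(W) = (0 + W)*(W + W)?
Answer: I*√9266 ≈ 96.26*I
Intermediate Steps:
q(W) = 2*W² (q(W) = W*(2*W) = 2*W²)
M(P) = -4 + 2*P²
N(U) = -2 + U (N(U) = U + (-4 + 2*(-1)²) = U + (-4 + 2*1) = U + (-4 + 2) = U - 2 = -2 + U)
√(48*(-194) + N(80 - 1*32)) = √(48*(-194) + (-2 + (80 - 1*32))) = √(-9312 + (-2 + (80 - 32))) = √(-9312 + (-2 + 48)) = √(-9312 + 46) = √(-9266) = I*√9266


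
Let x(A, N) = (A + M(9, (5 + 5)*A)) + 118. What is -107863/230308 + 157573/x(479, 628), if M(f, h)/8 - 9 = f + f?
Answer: 36202629865/187240404 ≈ 193.35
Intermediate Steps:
M(f, h) = 72 + 16*f (M(f, h) = 72 + 8*(f + f) = 72 + 8*(2*f) = 72 + 16*f)
x(A, N) = 334 + A (x(A, N) = (A + (72 + 16*9)) + 118 = (A + (72 + 144)) + 118 = (A + 216) + 118 = (216 + A) + 118 = 334 + A)
-107863/230308 + 157573/x(479, 628) = -107863/230308 + 157573/(334 + 479) = -107863*1/230308 + 157573/813 = -107863/230308 + 157573*(1/813) = -107863/230308 + 157573/813 = 36202629865/187240404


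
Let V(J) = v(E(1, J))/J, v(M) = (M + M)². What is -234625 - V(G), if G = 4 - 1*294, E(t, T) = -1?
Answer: -34020623/145 ≈ -2.3463e+5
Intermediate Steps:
G = -290 (G = 4 - 294 = -290)
v(M) = 4*M² (v(M) = (2*M)² = 4*M²)
V(J) = 4/J (V(J) = (4*(-1)²)/J = (4*1)/J = 4/J)
-234625 - V(G) = -234625 - 4/(-290) = -234625 - 4*(-1)/290 = -234625 - 1*(-2/145) = -234625 + 2/145 = -34020623/145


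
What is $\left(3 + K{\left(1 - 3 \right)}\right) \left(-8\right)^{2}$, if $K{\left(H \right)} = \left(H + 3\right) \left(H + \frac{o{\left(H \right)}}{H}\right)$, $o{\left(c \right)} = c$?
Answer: $128$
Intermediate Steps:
$K{\left(H \right)} = \left(1 + H\right) \left(3 + H\right)$ ($K{\left(H \right)} = \left(H + 3\right) \left(H + \frac{H}{H}\right) = \left(3 + H\right) \left(H + 1\right) = \left(3 + H\right) \left(1 + H\right) = \left(1 + H\right) \left(3 + H\right)$)
$\left(3 + K{\left(1 - 3 \right)}\right) \left(-8\right)^{2} = \left(3 + \left(3 + \left(1 - 3\right)^{2} + 4 \left(1 - 3\right)\right)\right) \left(-8\right)^{2} = \left(3 + \left(3 + \left(-2\right)^{2} + 4 \left(-2\right)\right)\right) 64 = \left(3 + \left(3 + 4 - 8\right)\right) 64 = \left(3 - 1\right) 64 = 2 \cdot 64 = 128$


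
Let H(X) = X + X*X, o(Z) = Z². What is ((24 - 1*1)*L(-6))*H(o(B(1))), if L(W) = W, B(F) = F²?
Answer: -276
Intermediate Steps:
H(X) = X + X²
((24 - 1*1)*L(-6))*H(o(B(1))) = ((24 - 1*1)*(-6))*((1²)²*(1 + (1²)²)) = ((24 - 1)*(-6))*(1²*(1 + 1²)) = (23*(-6))*(1*(1 + 1)) = -138*2 = -276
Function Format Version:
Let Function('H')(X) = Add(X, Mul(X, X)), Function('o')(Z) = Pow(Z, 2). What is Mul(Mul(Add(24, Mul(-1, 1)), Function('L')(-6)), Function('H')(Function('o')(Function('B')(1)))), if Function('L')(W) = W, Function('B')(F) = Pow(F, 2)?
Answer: -276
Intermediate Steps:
Function('H')(X) = Add(X, Pow(X, 2))
Mul(Mul(Add(24, Mul(-1, 1)), Function('L')(-6)), Function('H')(Function('o')(Function('B')(1)))) = Mul(Mul(Add(24, Mul(-1, 1)), -6), Mul(Pow(Pow(1, 2), 2), Add(1, Pow(Pow(1, 2), 2)))) = Mul(Mul(Add(24, -1), -6), Mul(Pow(1, 2), Add(1, Pow(1, 2)))) = Mul(Mul(23, -6), Mul(1, Add(1, 1))) = Mul(-138, Mul(1, 2)) = Mul(-138, 2) = -276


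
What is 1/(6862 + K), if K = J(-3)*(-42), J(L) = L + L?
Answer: 1/7114 ≈ 0.00014057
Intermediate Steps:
J(L) = 2*L
K = 252 (K = (2*(-3))*(-42) = -6*(-42) = 252)
1/(6862 + K) = 1/(6862 + 252) = 1/7114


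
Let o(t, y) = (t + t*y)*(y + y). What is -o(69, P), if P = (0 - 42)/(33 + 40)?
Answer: 179676/5329 ≈ 33.717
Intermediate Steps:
P = -42/73 ≈ -0.57534
o(t, y) = 2*y*(t + t*y) (o(t, y) = (t + t*y)*(2*y) = 2*y*(t + t*y))
-o(69, P) = -2*69*(-42)*(1 - 42/73)/73 = -2*69*(-42)*31/(73*73) = -1*(-179676/5329) = 179676/5329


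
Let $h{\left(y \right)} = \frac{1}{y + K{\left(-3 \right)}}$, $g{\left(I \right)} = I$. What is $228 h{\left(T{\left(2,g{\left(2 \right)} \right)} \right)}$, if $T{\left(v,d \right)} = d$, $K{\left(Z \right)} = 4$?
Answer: $38$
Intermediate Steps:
$h{\left(y \right)} = \frac{1}{4 + y}$ ($h{\left(y \right)} = \frac{1}{y + 4} = \frac{1}{4 + y}$)
$228 h{\left(T{\left(2,g{\left(2 \right)} \right)} \right)} = \frac{228}{4 + 2} = \frac{228}{6} = 228 \cdot \frac{1}{6} = 38$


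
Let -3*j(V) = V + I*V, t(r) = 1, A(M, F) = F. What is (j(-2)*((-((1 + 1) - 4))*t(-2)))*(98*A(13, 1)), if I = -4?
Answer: -392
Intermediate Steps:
j(V) = V (j(V) = -(V - 4*V)/3 = -(-1)*V = V)
(j(-2)*((-((1 + 1) - 4))*t(-2)))*(98*A(13, 1)) = (-2*(-((1 + 1) - 4)))*(98*1) = -2*(-(2 - 4))*98 = -2*(-1*(-2))*98 = -4*98 = -392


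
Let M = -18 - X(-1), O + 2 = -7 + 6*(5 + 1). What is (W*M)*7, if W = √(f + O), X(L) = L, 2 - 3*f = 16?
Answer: -119*√201/3 ≈ -562.37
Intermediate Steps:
f = -14/3 (f = ⅔ - ⅓*16 = ⅔ - 16/3 = -14/3 ≈ -4.6667)
O = 27 (O = -2 + (-7 + 6*(5 + 1)) = -2 + (-7 + 6*6) = -2 + (-7 + 36) = -2 + 29 = 27)
W = √201/3 (W = √(-14/3 + 27) = √(67/3) = √201/3 ≈ 4.7258)
M = -17 (M = -18 - 1*(-1) = -18 + 1 = -17)
(W*M)*7 = ((√201/3)*(-17))*7 = -17*√201/3*7 = -119*√201/3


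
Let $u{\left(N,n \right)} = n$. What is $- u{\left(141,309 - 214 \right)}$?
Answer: $-95$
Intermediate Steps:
$- u{\left(141,309 - 214 \right)} = - (309 - 214) = \left(-1\right) 95 = -95$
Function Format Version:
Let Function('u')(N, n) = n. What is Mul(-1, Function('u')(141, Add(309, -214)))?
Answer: -95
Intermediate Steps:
Mul(-1, Function('u')(141, Add(309, -214))) = Mul(-1, Add(309, -214)) = Mul(-1, 95) = -95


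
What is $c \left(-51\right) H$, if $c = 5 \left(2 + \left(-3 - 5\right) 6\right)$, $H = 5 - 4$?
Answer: $11730$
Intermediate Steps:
$H = 1$ ($H = 5 - 4 = 1$)
$c = -230$ ($c = 5 \left(2 - 48\right) = 5 \left(-46\right) = -230$)
$c \left(-51\right) H = \left(-230\right) \left(-51\right) 1 = 11730 \cdot 1 = 11730$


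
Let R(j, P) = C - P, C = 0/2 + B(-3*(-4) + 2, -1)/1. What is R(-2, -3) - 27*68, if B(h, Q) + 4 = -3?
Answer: -1840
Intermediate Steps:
B(h, Q) = -7 (B(h, Q) = -4 - 3 = -7)
C = -7 (C = 0/2 - 7/1 = 0*(½) - 7*1 = 0 - 7 = -7)
R(j, P) = -7 - P
R(-2, -3) - 27*68 = (-7 - 1*(-3)) - 27*68 = (-7 + 3) - 1836 = -4 - 1836 = -1840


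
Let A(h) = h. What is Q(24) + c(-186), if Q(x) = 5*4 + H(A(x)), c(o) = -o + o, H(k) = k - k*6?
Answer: -100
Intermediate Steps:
H(k) = -5*k (H(k) = k - 6*k = -5*k)
c(o) = 0
Q(x) = 20 - 5*x (Q(x) = 5*4 - 5*x = 20 - 5*x)
Q(24) + c(-186) = (20 - 5*24) + 0 = (20 - 120) + 0 = -100 + 0 = -100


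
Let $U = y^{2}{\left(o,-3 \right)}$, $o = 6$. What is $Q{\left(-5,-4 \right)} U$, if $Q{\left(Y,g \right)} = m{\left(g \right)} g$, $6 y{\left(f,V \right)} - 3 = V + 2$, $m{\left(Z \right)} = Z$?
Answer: $\frac{16}{9} \approx 1.7778$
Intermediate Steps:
$y{\left(f,V \right)} = \frac{5}{6} + \frac{V}{6}$ ($y{\left(f,V \right)} = \frac{1}{2} + \frac{V + 2}{6} = \frac{1}{2} + \frac{2 + V}{6} = \frac{1}{2} + \left(\frac{1}{3} + \frac{V}{6}\right) = \frac{5}{6} + \frac{V}{6}$)
$Q{\left(Y,g \right)} = g^{2}$ ($Q{\left(Y,g \right)} = g g = g^{2}$)
$U = \frac{1}{9}$ ($U = \left(\frac{5}{6} + \frac{1}{6} \left(-3\right)\right)^{2} = \left(\frac{5}{6} - \frac{1}{2}\right)^{2} = \left(\frac{1}{3}\right)^{2} = \frac{1}{9} \approx 0.11111$)
$Q{\left(-5,-4 \right)} U = \left(-4\right)^{2} \cdot \frac{1}{9} = 16 \cdot \frac{1}{9} = \frac{16}{9}$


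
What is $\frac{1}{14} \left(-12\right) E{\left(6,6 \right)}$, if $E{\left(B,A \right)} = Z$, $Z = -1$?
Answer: $\frac{6}{7} \approx 0.85714$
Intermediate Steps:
$E{\left(B,A \right)} = -1$
$\frac{1}{14} \left(-12\right) E{\left(6,6 \right)} = \frac{1}{14} \left(-12\right) \left(-1\right) = \left(- \frac{6}{7}\right) \left(-1\right) = \frac{6}{7}$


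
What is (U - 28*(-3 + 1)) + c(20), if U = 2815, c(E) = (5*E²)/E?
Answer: 2971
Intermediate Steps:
c(E) = 5*E
(U - 28*(-3 + 1)) + c(20) = (2815 - 28*(-3 + 1)) + 5*20 = (2815 - 28*(-2)) + 100 = (2815 + 56) + 100 = 2871 + 100 = 2971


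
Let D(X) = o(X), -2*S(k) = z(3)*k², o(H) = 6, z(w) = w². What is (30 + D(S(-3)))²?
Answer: 1296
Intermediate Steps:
S(k) = -9*k²/2 (S(k) = -3²*k²/2 = -9*k²/2)
D(X) = 6
(30 + D(S(-3)))² = (30 + 6)² = 36² = 1296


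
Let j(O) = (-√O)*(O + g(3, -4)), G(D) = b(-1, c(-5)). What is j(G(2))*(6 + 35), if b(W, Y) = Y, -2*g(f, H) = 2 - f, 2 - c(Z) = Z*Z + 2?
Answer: 10045*I/2 ≈ 5022.5*I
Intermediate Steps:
c(Z) = -Z² (c(Z) = 2 - (Z*Z + 2) = 2 - (Z² + 2) = 2 - (2 + Z²) = 2 + (-2 - Z²) = -Z²)
g(f, H) = -1 + f/2 (g(f, H) = -(2 - f)/2 = -1 + f/2)
G(D) = -25 (G(D) = -1*(-5)² = -1*25 = -25)
j(O) = -√O*(½ + O) (j(O) = (-√O)*(O + (-1 + (½)*3)) = (-√O)*(O + (-1 + 3/2)) = (-√O)*(O + ½) = (-√O)*(½ + O) = -√O*(½ + O))
j(G(2))*(6 + 35) = (√(-25)*(-½ - 1*(-25)))*(6 + 35) = ((5*I)*(-½ + 25))*41 = ((5*I)*(49/2))*41 = (245*I/2)*41 = 10045*I/2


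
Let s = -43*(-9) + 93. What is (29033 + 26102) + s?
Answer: 55615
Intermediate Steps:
s = 480 (s = 387 + 93 = 480)
(29033 + 26102) + s = (29033 + 26102) + 480 = 55135 + 480 = 55615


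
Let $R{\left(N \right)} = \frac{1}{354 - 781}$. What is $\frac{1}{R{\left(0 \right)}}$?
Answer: $-427$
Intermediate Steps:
$R{\left(N \right)} = - \frac{1}{427}$ ($R{\left(N \right)} = \frac{1}{-427} = - \frac{1}{427}$)
$\frac{1}{R{\left(0 \right)}} = \frac{1}{- \frac{1}{427}} = -427$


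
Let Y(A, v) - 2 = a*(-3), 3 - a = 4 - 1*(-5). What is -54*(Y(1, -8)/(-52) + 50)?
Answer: -34830/13 ≈ -2679.2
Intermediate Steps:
a = -6 (a = 3 - (4 - 1*(-5)) = 3 - (4 + 5) = 3 - 1*9 = 3 - 9 = -6)
Y(A, v) = 20 (Y(A, v) = 2 - 6*(-3) = 2 + 18 = 20)
-54*(Y(1, -8)/(-52) + 50) = -54*(20/(-52) + 50) = -54*(20*(-1/52) + 50) = -54*(-5/13 + 50) = -54*645/13 = -34830/13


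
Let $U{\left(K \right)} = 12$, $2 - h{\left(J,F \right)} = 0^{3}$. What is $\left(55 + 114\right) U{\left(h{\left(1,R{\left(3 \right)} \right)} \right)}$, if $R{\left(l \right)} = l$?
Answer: $2028$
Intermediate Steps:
$h{\left(J,F \right)} = 2$ ($h{\left(J,F \right)} = 2 - 0^{3} = 2 - 0 = 2 + 0 = 2$)
$\left(55 + 114\right) U{\left(h{\left(1,R{\left(3 \right)} \right)} \right)} = \left(55 + 114\right) 12 = 169 \cdot 12 = 2028$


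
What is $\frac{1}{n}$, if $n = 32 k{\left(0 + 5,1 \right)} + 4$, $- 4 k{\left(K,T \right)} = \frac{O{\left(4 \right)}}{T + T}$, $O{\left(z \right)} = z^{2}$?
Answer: $- \frac{1}{60} \approx -0.016667$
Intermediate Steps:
$k{\left(K,T \right)} = - \frac{2}{T}$ ($k{\left(K,T \right)} = - \frac{4^{2} \frac{1}{T + T}}{4} = - \frac{16 \frac{1}{2 T}}{4} = - \frac{8 \frac{1}{T}}{4} = - \frac{2}{T}$)
$n = -60$ ($n = 32 \left(- \frac{2}{1}\right) + 4 = 32 \left(\left(-2\right) 1\right) + 4 = 32 \left(-2\right) + 4 = -64 + 4 = -60$)
$\frac{1}{n} = \frac{1}{-60} = - \frac{1}{60}$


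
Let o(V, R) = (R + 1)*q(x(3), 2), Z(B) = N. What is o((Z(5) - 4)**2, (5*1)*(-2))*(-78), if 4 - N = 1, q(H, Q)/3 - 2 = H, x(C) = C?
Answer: 10530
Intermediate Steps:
q(H, Q) = 6 + 3*H
N = 3 (N = 4 - 1*1 = 4 - 1 = 3)
Z(B) = 3
o(V, R) = 15 + 15*R (o(V, R) = (R + 1)*(6 + 3*3) = (1 + R)*(6 + 9) = (1 + R)*15 = 15 + 15*R)
o((Z(5) - 4)**2, (5*1)*(-2))*(-78) = (15 + 15*((5*1)*(-2)))*(-78) = (15 + 15*(5*(-2)))*(-78) = (15 + 15*(-10))*(-78) = (15 - 150)*(-78) = -135*(-78) = 10530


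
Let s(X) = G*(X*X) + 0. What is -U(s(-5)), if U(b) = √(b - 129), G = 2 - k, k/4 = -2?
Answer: -11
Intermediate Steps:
k = -8 (k = 4*(-2) = -8)
G = 10 (G = 2 - 1*(-8) = 2 + 8 = 10)
s(X) = 10*X² (s(X) = 10*(X*X) + 0 = 10*X² + 0 = 10*X²)
U(b) = √(-129 + b)
-U(s(-5)) = -√(-129 + 10*(-5)²) = -√(-129 + 10*25) = -√(-129 + 250) = -√121 = -1*11 = -11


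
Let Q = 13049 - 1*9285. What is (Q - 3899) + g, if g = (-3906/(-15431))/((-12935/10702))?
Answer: -26987799987/199599985 ≈ -135.21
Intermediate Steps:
Q = 3764 (Q = 13049 - 9285 = 3764)
g = -41802012/199599985 (g = (-3906*(-1/15431))/((-12935*1/10702)) = 3906/(15431*(-12935/10702)) = (3906/15431)*(-10702/12935) = -41802012/199599985 ≈ -0.20943)
(Q - 3899) + g = (3764 - 3899) - 41802012/199599985 = -135 - 41802012/199599985 = -26987799987/199599985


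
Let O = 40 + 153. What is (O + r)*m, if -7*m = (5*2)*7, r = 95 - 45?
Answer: -2430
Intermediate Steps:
O = 193
r = 50
m = -10 (m = -5*2*7/7 = -10*7/7 = -⅐*70 = -10)
(O + r)*m = (193 + 50)*(-10) = 243*(-10) = -2430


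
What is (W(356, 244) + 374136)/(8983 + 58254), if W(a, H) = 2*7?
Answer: 374150/67237 ≈ 5.5646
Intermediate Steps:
W(a, H) = 14
(W(356, 244) + 374136)/(8983 + 58254) = (14 + 374136)/(8983 + 58254) = 374150/67237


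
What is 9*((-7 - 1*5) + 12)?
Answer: 0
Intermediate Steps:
9*((-7 - 1*5) + 12) = 9*((-7 - 5) + 12) = 9*(-12 + 12) = 9*0 = 0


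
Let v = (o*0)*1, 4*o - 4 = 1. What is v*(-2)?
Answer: 0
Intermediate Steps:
o = 5/4 (o = 1 + (1/4)*1 = 1 + 1/4 = 5/4 ≈ 1.2500)
v = 0 (v = ((5/4)*0)*1 = 0*1 = 0)
v*(-2) = 0*(-2) = 0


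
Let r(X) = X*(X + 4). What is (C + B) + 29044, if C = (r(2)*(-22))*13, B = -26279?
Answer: -667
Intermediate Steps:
r(X) = X*(4 + X)
C = -3432 (C = ((2*(4 + 2))*(-22))*13 = ((2*6)*(-22))*13 = (12*(-22))*13 = -264*13 = -3432)
(C + B) + 29044 = (-3432 - 26279) + 29044 = -29711 + 29044 = -667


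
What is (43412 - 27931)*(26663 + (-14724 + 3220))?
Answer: 234676479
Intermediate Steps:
(43412 - 27931)*(26663 + (-14724 + 3220)) = 15481*(26663 - 11504) = 15481*15159 = 234676479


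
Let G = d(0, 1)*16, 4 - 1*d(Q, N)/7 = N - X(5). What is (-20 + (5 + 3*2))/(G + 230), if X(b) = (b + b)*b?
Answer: -9/6166 ≈ -0.0014596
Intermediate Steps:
X(b) = 2*b**2 (X(b) = (2*b)*b = 2*b**2)
d(Q, N) = 378 - 7*N (d(Q, N) = 28 - 7*(N - 2*5**2) = 28 - 7*(N - 2*25) = 28 - 7*(N - 1*50) = 28 - 7*(N - 50) = 28 - 7*(-50 + N) = 28 + (350 - 7*N) = 378 - 7*N)
G = 5936 (G = (378 - 7*1)*16 = (378 - 7)*16 = 371*16 = 5936)
(-20 + (5 + 3*2))/(G + 230) = (-20 + (5 + 3*2))/(5936 + 230) = (-20 + (5 + 6))/6166 = (-20 + 11)/6166 = (1/6166)*(-9) = -9/6166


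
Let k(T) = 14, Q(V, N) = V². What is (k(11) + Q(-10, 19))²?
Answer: 12996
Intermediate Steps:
(k(11) + Q(-10, 19))² = (14 + (-10)²)² = (14 + 100)² = 114² = 12996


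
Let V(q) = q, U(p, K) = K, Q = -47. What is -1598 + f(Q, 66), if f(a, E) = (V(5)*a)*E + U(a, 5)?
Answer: -17103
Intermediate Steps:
f(a, E) = 5 + 5*E*a (f(a, E) = (5*a)*E + 5 = 5*E*a + 5 = 5 + 5*E*a)
-1598 + f(Q, 66) = -1598 + (5 + 5*66*(-47)) = -1598 + (5 - 15510) = -1598 - 15505 = -17103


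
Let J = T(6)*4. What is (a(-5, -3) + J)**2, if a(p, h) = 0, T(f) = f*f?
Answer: 20736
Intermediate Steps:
T(f) = f**2
J = 144 (J = 6**2*4 = 36*4 = 144)
(a(-5, -3) + J)**2 = (0 + 144)**2 = 144**2 = 20736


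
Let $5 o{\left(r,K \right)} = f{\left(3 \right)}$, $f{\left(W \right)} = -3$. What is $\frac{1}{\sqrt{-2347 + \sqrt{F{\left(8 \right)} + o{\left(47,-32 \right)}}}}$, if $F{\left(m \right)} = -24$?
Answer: $\frac{\sqrt{5}}{\sqrt{-11735 + i \sqrt{615}}} \approx 2.1811 \cdot 10^{-5} - 0.020642 i$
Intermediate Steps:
$o{\left(r,K \right)} = - \frac{3}{5}$ ($o{\left(r,K \right)} = \frac{1}{5} \left(-3\right) = - \frac{3}{5}$)
$\frac{1}{\sqrt{-2347 + \sqrt{F{\left(8 \right)} + o{\left(47,-32 \right)}}}} = \frac{1}{\sqrt{-2347 + \sqrt{-24 - \frac{3}{5}}}} = \frac{1}{\sqrt{-2347 + \sqrt{- \frac{123}{5}}}} = \frac{1}{\sqrt{-2347 + \frac{i \sqrt{615}}{5}}}$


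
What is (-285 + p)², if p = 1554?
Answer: 1610361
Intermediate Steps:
(-285 + p)² = (-285 + 1554)² = 1269² = 1610361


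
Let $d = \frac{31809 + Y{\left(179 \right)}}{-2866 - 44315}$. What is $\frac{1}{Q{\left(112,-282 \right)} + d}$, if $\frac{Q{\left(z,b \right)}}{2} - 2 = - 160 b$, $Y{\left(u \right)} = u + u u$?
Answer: $\frac{15727}{1419246045} \approx 1.1081 \cdot 10^{-5}$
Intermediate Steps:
$Y{\left(u \right)} = u + u^{2}$
$Q{\left(z,b \right)} = 4 - 320 b$ ($Q{\left(z,b \right)} = 4 + 2 \left(- 160 b\right) = 4 - 320 b$)
$d = - \frac{21343}{15727}$ ($d = \frac{31809 + 179 \left(1 + 179\right)}{-2866 - 44315} = \frac{31809 + 179 \cdot 180}{-47181} = \left(31809 + 32220\right) \left(- \frac{1}{47181}\right) = 64029 \left(- \frac{1}{47181}\right) = - \frac{21343}{15727} \approx -1.3571$)
$\frac{1}{Q{\left(112,-282 \right)} + d} = \frac{1}{\left(4 - -90240\right) - \frac{21343}{15727}} = \frac{1}{\left(4 + 90240\right) - \frac{21343}{15727}} = \frac{1}{90244 - \frac{21343}{15727}} = \frac{1}{\frac{1419246045}{15727}} = \frac{15727}{1419246045}$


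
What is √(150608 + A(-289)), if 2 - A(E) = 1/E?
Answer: 257*√659/17 ≈ 388.08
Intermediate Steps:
A(E) = 2 - 1/E
√(150608 + A(-289)) = √(150608 + (2 - 1/(-289))) = √(150608 + (2 - 1*(-1/289))) = √(150608 + (2 + 1/289)) = √(150608 + 579/289) = √(43526291/289) = 257*√659/17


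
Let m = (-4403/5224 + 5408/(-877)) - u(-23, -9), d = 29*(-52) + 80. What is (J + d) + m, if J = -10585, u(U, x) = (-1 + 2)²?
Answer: -55073629095/4581448 ≈ -12021.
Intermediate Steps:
u(U, x) = 1 (u(U, x) = 1² = 1)
d = -1428 (d = -1508 + 80 = -1428)
m = -36694271/4581448 (m = (-4403/5224 + 5408/(-877)) - 1*1 = (-4403*1/5224 + 5408*(-1/877)) - 1 = (-4403/5224 - 5408/877) - 1 = -32112823/4581448 - 1 = -36694271/4581448 ≈ -8.0093)
(J + d) + m = (-10585 - 1428) - 36694271/4581448 = -12013 - 36694271/4581448 = -55073629095/4581448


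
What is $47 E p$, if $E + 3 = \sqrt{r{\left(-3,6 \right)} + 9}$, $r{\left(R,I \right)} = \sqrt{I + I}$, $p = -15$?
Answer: $2115 - 705 \sqrt{9 + 2 \sqrt{3}} \approx -373.97$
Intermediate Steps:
$r{\left(R,I \right)} = \sqrt{2} \sqrt{I}$ ($r{\left(R,I \right)} = \sqrt{2 I} = \sqrt{2} \sqrt{I}$)
$E = -3 + \sqrt{9 + 2 \sqrt{3}}$ ($E = -3 + \sqrt{\sqrt{2} \sqrt{6} + 9} = -3 + \sqrt{2 \sqrt{3} + 9} = -3 + \sqrt{9 + 2 \sqrt{3}} \approx 0.53045$)
$47 E p = 47 \left(-3 + \sqrt{9 + 2 \sqrt{3}}\right) \left(-15\right) = \left(-141 + 47 \sqrt{9 + 2 \sqrt{3}}\right) \left(-15\right) = 2115 - 705 \sqrt{9 + 2 \sqrt{3}}$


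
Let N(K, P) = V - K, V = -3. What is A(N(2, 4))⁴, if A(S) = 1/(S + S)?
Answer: 1/10000 ≈ 0.00010000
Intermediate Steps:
N(K, P) = -3 - K
A(S) = 1/(2*S)
A(N(2, 4))⁴ = (1/(2*(-3 - 1*2)))⁴ = (1/(2*(-3 - 2)))⁴ = ((½)/(-5))⁴ = ((½)*(-⅕))⁴ = (-⅒)⁴ = 1/10000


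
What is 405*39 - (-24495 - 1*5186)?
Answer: 45476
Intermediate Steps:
405*39 - (-24495 - 1*5186) = 15795 - (-24495 - 5186) = 15795 - 1*(-29681) = 15795 + 29681 = 45476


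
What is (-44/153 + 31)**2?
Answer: 22080601/23409 ≈ 943.25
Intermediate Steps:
(-44/153 + 31)**2 = (4699/153)**2 = 22080601/23409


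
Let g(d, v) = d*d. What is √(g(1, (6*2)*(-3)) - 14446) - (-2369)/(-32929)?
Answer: -2369/32929 + 3*I*√1605 ≈ -0.071943 + 120.19*I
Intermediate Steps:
g(d, v) = d²
√(g(1, (6*2)*(-3)) - 14446) - (-2369)/(-32929) = √(1² - 14446) - (-2369)/(-32929) = √(1 - 14446) - (-2369)*(-1)/32929 = √(-14445) - 1*2369/32929 = 3*I*√1605 - 2369/32929 = -2369/32929 + 3*I*√1605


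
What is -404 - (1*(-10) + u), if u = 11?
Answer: -405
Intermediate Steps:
-404 - (1*(-10) + u) = -404 - (1*(-10) + 11) = -404 - (-10 + 11) = -404 - 1*1 = -404 - 1 = -405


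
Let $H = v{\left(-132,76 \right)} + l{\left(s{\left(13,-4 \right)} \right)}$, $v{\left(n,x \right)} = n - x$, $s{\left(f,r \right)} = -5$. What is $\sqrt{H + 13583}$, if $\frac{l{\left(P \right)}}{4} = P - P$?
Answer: $5 \sqrt{535} \approx 115.65$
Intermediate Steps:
$l{\left(P \right)} = 0$ ($l{\left(P \right)} = 4 \left(P - P\right) = 4 \cdot 0 = 0$)
$H = -208$ ($H = \left(-132 - 76\right) + 0 = -208 + 0 = -208$)
$\sqrt{H + 13583} = \sqrt{-208 + 13583} = \sqrt{13375} = 5 \sqrt{535}$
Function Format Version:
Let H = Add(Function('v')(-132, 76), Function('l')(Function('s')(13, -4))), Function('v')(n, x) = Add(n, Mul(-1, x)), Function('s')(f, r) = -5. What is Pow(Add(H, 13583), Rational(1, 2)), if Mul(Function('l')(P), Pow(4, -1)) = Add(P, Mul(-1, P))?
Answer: Mul(5, Pow(535, Rational(1, 2))) ≈ 115.65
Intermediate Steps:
Function('l')(P) = 0 (Function('l')(P) = Mul(4, Add(P, Mul(-1, P))) = Mul(4, 0) = 0)
H = -208 (H = Add(Add(-132, Mul(-1, 76)), 0) = Add(Add(-132, -76), 0) = Add(-208, 0) = -208)
Pow(Add(H, 13583), Rational(1, 2)) = Pow(Add(-208, 13583), Rational(1, 2)) = Pow(13375, Rational(1, 2)) = Mul(5, Pow(535, Rational(1, 2)))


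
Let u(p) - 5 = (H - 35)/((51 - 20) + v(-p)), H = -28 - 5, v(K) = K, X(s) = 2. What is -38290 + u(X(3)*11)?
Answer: -344633/9 ≈ -38293.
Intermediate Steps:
H = -33
u(p) = 5 - 68/(31 - p) (u(p) = 5 + (-33 - 35)/((51 - 20) - p) = 5 - 68/(31 - p))
-38290 + u(X(3)*11) = -38290 + (-87 + 5*(2*11))/(-31 + 2*11) = -38290 + (-87 + 5*22)/(-31 + 22) = -38290 + (-87 + 110)/(-9) = -38290 - ⅑*23 = -38290 - 23/9 = -344633/9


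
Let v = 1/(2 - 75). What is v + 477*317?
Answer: 11038256/73 ≈ 1.5121e+5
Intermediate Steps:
v = -1/73 (v = 1/(-73) = -1/73 ≈ -0.013699)
v + 477*317 = -1/73 + 477*317 = -1/73 + 151209 = 11038256/73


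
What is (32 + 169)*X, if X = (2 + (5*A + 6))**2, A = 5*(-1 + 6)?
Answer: 3555489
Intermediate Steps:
A = 25 (A = 5*5 = 25)
X = 17689 (X = (2 + (5*25 + 6))**2 = (2 + (125 + 6))**2 = (2 + 131)**2 = 133**2 = 17689)
(32 + 169)*X = (32 + 169)*17689 = 201*17689 = 3555489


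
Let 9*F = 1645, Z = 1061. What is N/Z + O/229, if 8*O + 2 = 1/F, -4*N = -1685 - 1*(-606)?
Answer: 809448249/3197472040 ≈ 0.25315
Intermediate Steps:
F = 1645/9 (F = (⅑)*1645 = 1645/9 ≈ 182.78)
N = 1079/4 (N = -(-1685 - 1*(-606))/4 = -(-1685 + 606)/4 = -¼*(-1079) = 1079/4 ≈ 269.75)
O = -3281/13160 (O = -¼ + 1/(8*(1645/9)) = -¼ + (⅛)*(9/1645) = -¼ + 9/13160 = -3281/13160 ≈ -0.24932)
N/Z + O/229 = (1079/4)/1061 - 3281/13160/229 = (1079/4)*(1/1061) - 3281/13160*1/229 = 1079/4244 - 3281/3013640 = 809448249/3197472040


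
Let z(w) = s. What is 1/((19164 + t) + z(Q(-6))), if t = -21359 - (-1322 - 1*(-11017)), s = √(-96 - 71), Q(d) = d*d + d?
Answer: -11890/141372267 - I*√167/141372267 ≈ -8.4104e-5 - 9.141e-8*I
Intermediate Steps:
Q(d) = d + d² (Q(d) = d² + d = d + d²)
s = I*√167 (s = √(-167) = I*√167 ≈ 12.923*I)
t = -31054 (t = -21359 - (-1322 + 11017) = -21359 - 1*9695 = -21359 - 9695 = -31054)
z(w) = I*√167
1/((19164 + t) + z(Q(-6))) = 1/((19164 - 31054) + I*√167) = 1/(-11890 + I*√167)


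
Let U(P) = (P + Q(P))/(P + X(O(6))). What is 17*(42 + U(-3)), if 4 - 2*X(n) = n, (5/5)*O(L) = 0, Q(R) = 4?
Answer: 697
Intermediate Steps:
O(L) = 0
X(n) = 2 - n/2
U(P) = (4 + P)/(2 + P) (U(P) = (P + 4)/(P + (2 - ½*0)) = (4 + P)/(P + (2 + 0)) = (4 + P)/(P + 2) = (4 + P)/(2 + P))
17*(42 + U(-3)) = 17*(42 + (4 - 3)/(2 - 3)) = 17*(42 + 1/(-1)) = 17*(42 - 1*1) = 17*(42 - 1) = 17*41 = 697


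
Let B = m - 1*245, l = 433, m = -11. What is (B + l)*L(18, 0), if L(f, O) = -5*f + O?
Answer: -15930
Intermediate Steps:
L(f, O) = O - 5*f
B = -256 (B = -11 - 1*245 = -11 - 245 = -256)
(B + l)*L(18, 0) = (-256 + 433)*(0 - 5*18) = 177*(0 - 90) = 177*(-90) = -15930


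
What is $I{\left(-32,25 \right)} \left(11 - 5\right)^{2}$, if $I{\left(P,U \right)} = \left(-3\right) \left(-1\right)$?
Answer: $108$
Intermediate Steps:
$I{\left(P,U \right)} = 3$
$I{\left(-32,25 \right)} \left(11 - 5\right)^{2} = 3 \left(11 - 5\right)^{2} = 3 \cdot 6^{2} = 3 \cdot 36 = 108$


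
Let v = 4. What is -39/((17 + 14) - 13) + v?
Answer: 11/6 ≈ 1.8333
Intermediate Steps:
-39/((17 + 14) - 13) + v = -39/((17 + 14) - 13) + 4 = -39/(31 - 13) + 4 = -39/18 + 4 = (1/18)*(-39) + 4 = -13/6 + 4 = 11/6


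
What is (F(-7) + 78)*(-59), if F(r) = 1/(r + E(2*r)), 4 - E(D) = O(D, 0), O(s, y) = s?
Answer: -50681/11 ≈ -4607.4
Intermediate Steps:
E(D) = 4 - D
F(r) = 1/(4 - r) (F(r) = 1/(r + (4 - 2*r)) = 1/(4 - r))
(F(-7) + 78)*(-59) = (-1/(-4 - 7) + 78)*(-59) = (-1/(-11) + 78)*(-59) = (-1*(-1/11) + 78)*(-59) = (1/11 + 78)*(-59) = (859/11)*(-59) = -50681/11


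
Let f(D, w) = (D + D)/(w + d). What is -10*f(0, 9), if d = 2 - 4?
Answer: 0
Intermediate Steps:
d = -2
f(D, w) = 2*D/(-2 + w) (f(D, w) = (D + D)/(w - 2) = (2*D)/(-2 + w) = 2*D/(-2 + w))
-10*f(0, 9) = -20*0/(-2 + 9) = -20*0/7 = -10*0 = 0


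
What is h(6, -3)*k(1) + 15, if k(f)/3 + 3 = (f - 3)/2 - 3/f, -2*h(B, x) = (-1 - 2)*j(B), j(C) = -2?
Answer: 78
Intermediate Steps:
h(B, x) = -3 (h(B, x) = -(-1 - 2)*(-2)/2 = -(-3)*(-2)/2 = -½*6 = -3)
k(f) = -27/2 - 9/f + 3*f/2 (k(f) = -9 + 3*((f - 3)/2 - 3/f) = -9 + 3*((-3 + f)*(½) - 3/f) = -9 + 3*((-3/2 + f/2) - 3/f) = -9 + 3*(-3/2 + f/2 - 3/f) = -9 + (-9/2 - 9/f + 3*f/2) = -27/2 - 9/f + 3*f/2)
h(6, -3)*k(1) + 15 = -9*(-6 + 1*(-9 + 1))/(2*1) + 15 = -9*(-6 + 1*(-8))/2 + 15 = -9*(-6 - 8)/2 + 15 = -9*(-14)/2 + 15 = -3*(-21) + 15 = 63 + 15 = 78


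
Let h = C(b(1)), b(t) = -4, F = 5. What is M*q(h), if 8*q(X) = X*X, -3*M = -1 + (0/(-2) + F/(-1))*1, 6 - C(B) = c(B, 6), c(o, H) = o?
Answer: 25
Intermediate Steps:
C(B) = 6 - B
h = 10 (h = 6 - 1*(-4) = 6 + 4 = 10)
M = 2 (M = -(-1 + (0/(-2) + 5/(-1))*1)/3 = -(-1 + (0*(-½) + 5*(-1))*1)/3 = -(-1 + (0 - 5)*1)/3 = -(-1 - 5*1)/3 = -(-1 - 5)/3 = -⅓*(-6) = 2)
q(X) = X²/8 (q(X) = (X*X)/8 = X²/8)
M*q(h) = 2*((⅛)*10²) = 2*((⅛)*100) = 2*(25/2) = 25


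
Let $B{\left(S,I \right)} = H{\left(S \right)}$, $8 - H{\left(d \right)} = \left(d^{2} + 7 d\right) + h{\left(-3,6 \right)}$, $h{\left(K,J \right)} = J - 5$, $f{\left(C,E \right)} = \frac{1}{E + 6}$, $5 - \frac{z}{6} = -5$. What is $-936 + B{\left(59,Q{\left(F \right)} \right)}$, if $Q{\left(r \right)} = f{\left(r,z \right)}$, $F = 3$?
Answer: $-4823$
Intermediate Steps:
$z = 60$ ($z = 30 - -30 = 30 + 30 = 60$)
$f{\left(C,E \right)} = \frac{1}{6 + E}$
$h{\left(K,J \right)} = -5 + J$
$H{\left(d \right)} = 7 - d^{2} - 7 d$ ($H{\left(d \right)} = 8 - \left(\left(d^{2} + 7 d\right) + \left(-5 + 6\right)\right) = 8 - \left(\left(d^{2} + 7 d\right) + 1\right) = 8 - \left(1 + d^{2} + 7 d\right) = 7 - d^{2} - 7 d$)
$Q{\left(r \right)} = \frac{1}{66}$ ($Q{\left(r \right)} = \frac{1}{6 + 60} = \frac{1}{66}$)
$B{\left(S,I \right)} = 7 - S^{2} - 7 S$
$-936 + B{\left(59,Q{\left(F \right)} \right)} = -936 - 3887 = -4823$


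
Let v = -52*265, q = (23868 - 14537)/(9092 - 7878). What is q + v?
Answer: -16719589/1214 ≈ -13772.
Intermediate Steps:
q = 9331/1214 ≈ 7.6862
v = -13780
q + v = 9331/1214 - 13780 = -16719589/1214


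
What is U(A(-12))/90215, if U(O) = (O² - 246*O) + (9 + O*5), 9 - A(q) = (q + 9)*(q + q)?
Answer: 19161/90215 ≈ 0.21239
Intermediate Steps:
A(q) = 9 - 2*q*(9 + q) (A(q) = 9 - (q + 9)*(q + q) = 9 - (9 + q)*2*q = 9 - 2*q*(9 + q))
U(O) = 9 + O² - 241*O (U(O) = (O² - 246*O) + (9 + 5*O) = 9 + O² - 241*O)
U(A(-12))/90215 = (9 + (9 - 18*(-12) - 2*(-12)²)² - 241*(9 - 18*(-12) - 2*(-12)²))/90215 = (9 + (9 + 216 - 2*144)² - 241*(9 + 216 - 2*144))*(1/90215) = (9 + (9 + 216 - 288)² - 241*(9 + 216 - 288))*(1/90215) = (9 + (-63)² - 241*(-63))*(1/90215) = (9 + 3969 + 15183)*(1/90215) = 19161*(1/90215) = 19161/90215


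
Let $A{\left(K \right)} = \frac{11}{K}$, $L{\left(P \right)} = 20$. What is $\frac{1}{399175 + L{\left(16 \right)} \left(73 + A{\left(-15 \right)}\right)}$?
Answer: $\frac{3}{1201861} \approx 2.4961 \cdot 10^{-6}$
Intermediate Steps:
$\frac{1}{399175 + L{\left(16 \right)} \left(73 + A{\left(-15 \right)}\right)} = \frac{1}{399175 + 20 \left(73 + \frac{11}{-15}\right)} = \frac{1}{399175 + 20 \left(73 + 11 \left(- \frac{1}{15}\right)\right)} = \frac{1}{399175 + 20 \left(73 - \frac{11}{15}\right)} = \frac{1}{399175 + 20 \cdot \frac{1084}{15}} = \frac{1}{399175 + \frac{4336}{3}} = \frac{1}{\frac{1201861}{3}} = \frac{3}{1201861}$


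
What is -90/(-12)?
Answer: 15/2 ≈ 7.5000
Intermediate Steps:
-90/(-12) = -90*(-1)/12 = -15*(-½) = 15/2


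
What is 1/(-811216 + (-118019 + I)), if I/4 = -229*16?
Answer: -1/943891 ≈ -1.0594e-6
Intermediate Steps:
I = -14656 (I = 4*(-229*16) = 4*(-3664) = -14656)
1/(-811216 + (-118019 + I)) = 1/(-811216 + (-118019 - 14656)) = 1/(-811216 - 132675) = 1/(-943891) = -1/943891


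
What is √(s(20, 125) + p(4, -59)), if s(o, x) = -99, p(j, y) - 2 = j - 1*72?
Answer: I*√165 ≈ 12.845*I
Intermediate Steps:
p(j, y) = -70 + j (p(j, y) = 2 + (j - 1*72) = 2 + (j - 72) = 2 + (-72 + j) = -70 + j)
√(s(20, 125) + p(4, -59)) = √(-99 + (-70 + 4)) = √(-99 - 66) = √(-165) = I*√165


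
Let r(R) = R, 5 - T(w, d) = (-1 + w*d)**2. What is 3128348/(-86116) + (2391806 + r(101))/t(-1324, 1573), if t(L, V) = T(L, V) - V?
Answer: -3392258241703617802/93380821541584833 ≈ -36.327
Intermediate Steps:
T(w, d) = 5 - (-1 + d*w)**2 (T(w, d) = 5 - (-1 + w*d)**2 = 5 - (-1 + d*w)**2)
t(L, V) = 5 - V - (-1 + L*V)**2 (t(L, V) = (5 - (-1 + V*L)**2) - V = (5 - (-1 + L*V)**2) - V = 5 - V - (-1 + L*V)**2)
3128348/(-86116) + (2391806 + r(101))/t(-1324, 1573) = 3128348/(-86116) + (2391806 + 101)/(5 - 1*1573 - (-1 - 1324*1573)**2) = 3128348*(-1/86116) + 2391907/(5 - 1573 - (-1 - 2082652)**2) = -782087/21529 + 2391907/(5 - 1573 - 1*(-2082653)**2) = -782087/21529 + 2391907/(5 - 1573 - 1*4337443518409) = -782087/21529 + 2391907/(5 - 1573 - 4337443518409) = -782087/21529 + 2391907/(-4337443519977) = -782087/21529 + 2391907*(-1/4337443519977) = -782087/21529 - 2391907/4337443519977 = -3392258241703617802/93380821541584833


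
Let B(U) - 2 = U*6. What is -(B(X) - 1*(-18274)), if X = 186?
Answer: -19392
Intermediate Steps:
B(U) = 2 + 6*U (B(U) = 2 + U*6 = 2 + 6*U)
-(B(X) - 1*(-18274)) = -((2 + 6*186) - 1*(-18274)) = -((2 + 1116) + 18274) = -(1118 + 18274) = -1*19392 = -19392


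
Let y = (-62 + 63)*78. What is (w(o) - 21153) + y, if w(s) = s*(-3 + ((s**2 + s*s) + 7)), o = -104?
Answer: -2271219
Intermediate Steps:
w(s) = s*(4 + 2*s**2) (w(s) = s*(-3 + ((s**2 + s**2) + 7)) = s*(-3 + (2*s**2 + 7)) = s*(-3 + (7 + 2*s**2)) = s*(4 + 2*s**2))
y = 78 (y = 1*78 = 78)
(w(o) - 21153) + y = (2*(-104)*(2 + (-104)**2) - 21153) + 78 = (2*(-104)*(2 + 10816) - 21153) + 78 = (2*(-104)*10818 - 21153) + 78 = (-2250144 - 21153) + 78 = -2271297 + 78 = -2271219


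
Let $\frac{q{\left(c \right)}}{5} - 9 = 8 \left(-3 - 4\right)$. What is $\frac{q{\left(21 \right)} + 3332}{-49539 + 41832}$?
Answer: $- \frac{3097}{7707} \approx -0.40184$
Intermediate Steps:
$q{\left(c \right)} = -235$ ($q{\left(c \right)} = 45 + 5 \cdot 8 \left(-3 - 4\right) = 45 + 5 \cdot 8 \left(-7\right) = 45 + 5 \left(-56\right) = 45 - 280 = -235$)
$\frac{q{\left(21 \right)} + 3332}{-49539 + 41832} = \frac{-235 + 3332}{-49539 + 41832} = \frac{3097}{-7707} = 3097 \left(- \frac{1}{7707}\right) = - \frac{3097}{7707}$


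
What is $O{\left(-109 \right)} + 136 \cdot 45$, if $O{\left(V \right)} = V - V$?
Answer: $6120$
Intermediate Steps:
$O{\left(V \right)} = 0$
$O{\left(-109 \right)} + 136 \cdot 45 = 0 + 136 \cdot 45 = 0 + 6120 = 6120$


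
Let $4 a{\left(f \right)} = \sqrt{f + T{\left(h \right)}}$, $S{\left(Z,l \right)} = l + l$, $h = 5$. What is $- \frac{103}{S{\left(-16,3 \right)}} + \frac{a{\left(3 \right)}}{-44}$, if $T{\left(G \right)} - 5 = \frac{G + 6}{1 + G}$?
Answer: $- \frac{103}{6} - \frac{\sqrt{354}}{1056} \approx -17.184$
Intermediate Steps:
$T{\left(G \right)} = 5 + \frac{6 + G}{1 + G}$ ($T{\left(G \right)} = 5 + \frac{G + 6}{1 + G} = 5 + \frac{6 + G}{1 + G}$)
$S{\left(Z,l \right)} = 2 l$
$a{\left(f \right)} = \frac{\sqrt{\frac{41}{6} + f}}{4}$ ($a{\left(f \right)} = \frac{\sqrt{f + \frac{11 + 6 \cdot 5}{1 + 5}}}{4} = \frac{\sqrt{f + \frac{11 + 30}{6}}}{4} = \frac{\sqrt{f + \frac{1}{6} \cdot 41}}{4} = \frac{\sqrt{f + \frac{41}{6}}}{4} = \frac{\sqrt{\frac{41}{6} + f}}{4}$)
$- \frac{103}{S{\left(-16,3 \right)}} + \frac{a{\left(3 \right)}}{-44} = - \frac{103}{2 \cdot 3} + \frac{\frac{1}{24} \sqrt{246 + 36 \cdot 3}}{-44} = - \frac{103}{6} + \frac{\sqrt{246 + 108}}{24} \left(- \frac{1}{44}\right) = \left(-103\right) \frac{1}{6} + \frac{\sqrt{354}}{24} \left(- \frac{1}{44}\right) = - \frac{103}{6} - \frac{\sqrt{354}}{1056}$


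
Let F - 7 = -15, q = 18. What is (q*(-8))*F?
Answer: 1152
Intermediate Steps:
F = -8 (F = 7 - 15 = -8)
(q*(-8))*F = (18*(-8))*(-8) = -144*(-8) = 1152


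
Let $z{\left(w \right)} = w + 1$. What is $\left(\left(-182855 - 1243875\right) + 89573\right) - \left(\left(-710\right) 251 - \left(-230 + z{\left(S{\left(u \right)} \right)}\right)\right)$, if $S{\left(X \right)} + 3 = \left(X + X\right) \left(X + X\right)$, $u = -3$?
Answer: $-1159143$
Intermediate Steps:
$S{\left(X \right)} = -3 + 4 X^{2}$ ($S{\left(X \right)} = -3 + \left(X + X\right) \left(X + X\right) = -3 + 2 X 2 X = -3 + 4 X^{2}$)
$z{\left(w \right)} = 1 + w$
$\left(\left(-182855 - 1243875\right) + 89573\right) - \left(\left(-710\right) 251 - \left(-230 + z{\left(S{\left(u \right)} \right)}\right)\right) = \left(\left(-182855 - 1243875\right) + 89573\right) - \left(\left(-710\right) 251 + \left(230 - \left(1 - \left(3 - 4 \left(-3\right)^{2}\right)\right)\right)\right) = \left(-1426730 + 89573\right) - \left(-178210 + \left(230 - \left(1 + \left(-3 + 4 \cdot 9\right)\right)\right)\right) = -1337157 - \left(-178210 + \left(230 - \left(1 + \left(-3 + 36\right)\right)\right)\right) = -1337157 - \left(-178210 + \left(230 - \left(1 + 33\right)\right)\right) = -1337157 - \left(-178210 + \left(230 - 34\right)\right) = -1337157 - \left(-178210 + 196\right) = -1337157 - -178014 = -1337157 + 178014 = -1159143$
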